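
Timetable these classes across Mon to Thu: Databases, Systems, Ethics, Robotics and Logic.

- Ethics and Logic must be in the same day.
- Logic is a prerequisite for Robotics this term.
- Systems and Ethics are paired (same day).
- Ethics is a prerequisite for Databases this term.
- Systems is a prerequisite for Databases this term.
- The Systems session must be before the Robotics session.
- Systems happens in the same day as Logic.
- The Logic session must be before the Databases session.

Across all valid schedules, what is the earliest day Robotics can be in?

Tue

Precedence pushes Robotics to at least Tue.
Robotics at Tue is achievable: Logic=Mon, Systems=Mon, Databases=Tue, Robotics=Tue, Ethics=Mon.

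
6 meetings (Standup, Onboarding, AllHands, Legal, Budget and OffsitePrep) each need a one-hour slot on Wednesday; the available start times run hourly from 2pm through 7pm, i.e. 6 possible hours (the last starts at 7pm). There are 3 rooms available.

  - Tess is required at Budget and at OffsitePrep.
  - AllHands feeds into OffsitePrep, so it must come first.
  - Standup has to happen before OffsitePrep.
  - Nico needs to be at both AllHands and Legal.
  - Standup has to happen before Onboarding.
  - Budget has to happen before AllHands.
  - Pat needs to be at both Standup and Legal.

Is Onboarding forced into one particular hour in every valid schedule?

Onboarding can be 3pm (e.g. Budget in 2pm, Onboarding in 3pm, OffsitePrep in 4pm, Standup in 2pm, Legal in 4pm, AllHands in 3pm) or 4pm (e.g. Budget in 2pm, Legal in 4pm, Standup in 2pm, AllHands in 3pm, OffsitePrep in 4pm, Onboarding in 4pm).

No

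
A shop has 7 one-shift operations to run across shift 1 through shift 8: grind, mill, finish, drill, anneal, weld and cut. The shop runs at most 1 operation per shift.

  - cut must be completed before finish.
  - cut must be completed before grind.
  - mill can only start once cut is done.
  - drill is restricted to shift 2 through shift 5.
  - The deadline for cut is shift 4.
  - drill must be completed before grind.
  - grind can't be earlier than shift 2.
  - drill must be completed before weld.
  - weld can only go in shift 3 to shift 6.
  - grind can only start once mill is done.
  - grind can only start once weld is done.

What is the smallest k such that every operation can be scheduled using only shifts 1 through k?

7 shifts

The precedence chain requires at least 3 distinct shifts.
With at most 1 per shift and 7 operations, at least 7 shifts are needed.
Propagating the time windows through the other constraints, grind can't land before shift 4, so the schedule must run through at least shift 4.
7 works (last occupied shift: shift 7): for example weld -> shift 3, grind -> shift 5, cut -> shift 1, finish -> shift 6, drill -> shift 2, mill -> shift 4, anneal -> shift 7.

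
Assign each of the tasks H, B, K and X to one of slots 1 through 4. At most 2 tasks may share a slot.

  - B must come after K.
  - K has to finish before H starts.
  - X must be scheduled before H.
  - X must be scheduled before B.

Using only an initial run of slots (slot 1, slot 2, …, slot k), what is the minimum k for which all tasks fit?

2 slots

The precedence chain requires at least 2 distinct slots.
With at most 2 per slot and 4 tasks, at least 2 slots are needed.
2 works (last occupied slot: 2): for example B -> 2, K -> 1, X -> 1, H -> 2.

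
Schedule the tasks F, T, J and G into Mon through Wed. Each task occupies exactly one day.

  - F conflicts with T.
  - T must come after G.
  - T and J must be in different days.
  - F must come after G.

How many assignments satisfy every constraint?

4

Enumerating: G=Mon; F=Tue; T=Wed; J=Mon | T in Wed; J in Tue; G in Mon; F in Tue | G in Mon; T in Tue; J in Mon; F in Wed | G=Mon; J=Wed; T=Tue; F=Wed.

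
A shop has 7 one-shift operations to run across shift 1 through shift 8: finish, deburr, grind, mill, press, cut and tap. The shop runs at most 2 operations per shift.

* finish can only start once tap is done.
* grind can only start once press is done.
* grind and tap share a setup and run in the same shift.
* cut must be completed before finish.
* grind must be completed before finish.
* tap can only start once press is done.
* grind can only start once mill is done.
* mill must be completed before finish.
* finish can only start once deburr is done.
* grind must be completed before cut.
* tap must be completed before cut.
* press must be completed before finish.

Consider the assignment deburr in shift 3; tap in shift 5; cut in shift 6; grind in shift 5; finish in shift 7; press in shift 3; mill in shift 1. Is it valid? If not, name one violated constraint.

grind can only start once press is done — holds.
finish can only start once deburr is done — holds.
grind must be completed before finish — holds.
The shop runs at most 2 operations per shift — holds.
cut must be completed before finish — holds.
grind can only start once mill is done — holds.
grind must be completed before cut — holds.
press must be completed before finish — holds.
grind and tap share a setup and run in the same shift — holds.
tap can only start once press is done — holds.
tap must be completed before cut — holds.
finish can only start once tap is done — holds.
mill must be completed before finish — holds.

Yes, all constraints hold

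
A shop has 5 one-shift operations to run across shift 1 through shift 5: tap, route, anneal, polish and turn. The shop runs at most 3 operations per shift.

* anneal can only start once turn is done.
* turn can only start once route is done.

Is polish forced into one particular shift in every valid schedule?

No

polish can be shift 1 (e.g. turn in shift 2; anneal in shift 3; tap in shift 1; route in shift 1; polish in shift 1) or shift 2 (e.g. turn -> shift 2; route -> shift 1; tap -> shift 1; anneal -> shift 3; polish -> shift 2).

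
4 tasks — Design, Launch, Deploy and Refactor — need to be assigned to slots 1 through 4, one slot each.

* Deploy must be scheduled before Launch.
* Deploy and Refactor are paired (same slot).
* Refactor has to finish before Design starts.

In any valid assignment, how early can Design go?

2

Precedence pushes Design to at least 2.
Design at 2 is achievable: Refactor in 1; Launch in 2; Deploy in 1; Design in 2.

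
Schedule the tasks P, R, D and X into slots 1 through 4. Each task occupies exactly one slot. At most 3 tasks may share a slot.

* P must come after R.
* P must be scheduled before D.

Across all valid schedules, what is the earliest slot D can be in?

3

Precedence pushes D to at least 3.
D at 3 is achievable: X in 1, D in 3, P in 2, R in 1.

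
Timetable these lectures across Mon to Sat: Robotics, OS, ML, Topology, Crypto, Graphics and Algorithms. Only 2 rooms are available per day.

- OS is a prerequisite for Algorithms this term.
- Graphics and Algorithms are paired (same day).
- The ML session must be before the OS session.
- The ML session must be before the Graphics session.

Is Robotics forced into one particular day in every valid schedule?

Robotics can be Mon (e.g. ML in Mon, Topology in Tue, Crypto in Thu, Graphics in Wed, Algorithms in Wed, OS in Tue, Robotics in Mon) or Tue (e.g. Topology -> Mon, ML -> Mon, Robotics -> Tue, OS -> Tue, Graphics -> Wed, Crypto -> Thu, Algorithms -> Wed).

No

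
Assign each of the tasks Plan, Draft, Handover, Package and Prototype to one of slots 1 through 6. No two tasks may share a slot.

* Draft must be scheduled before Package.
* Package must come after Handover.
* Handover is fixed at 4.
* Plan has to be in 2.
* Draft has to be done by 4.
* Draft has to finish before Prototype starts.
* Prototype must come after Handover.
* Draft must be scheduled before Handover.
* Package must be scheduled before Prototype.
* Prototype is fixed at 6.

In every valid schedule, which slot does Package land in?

5

Handover is fixed at 4 and must come before Package, so Package is at least 5.
Prototype is fixed at 6 and must come after Package, so Package is at most 5.
So Package must be 5.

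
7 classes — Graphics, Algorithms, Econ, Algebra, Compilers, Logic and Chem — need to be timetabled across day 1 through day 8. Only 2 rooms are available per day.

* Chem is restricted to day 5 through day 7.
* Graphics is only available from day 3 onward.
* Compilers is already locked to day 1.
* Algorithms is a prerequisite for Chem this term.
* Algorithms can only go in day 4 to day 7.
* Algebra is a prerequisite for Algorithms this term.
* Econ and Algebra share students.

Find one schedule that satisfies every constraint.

Compilers -> day 1, Algorithms -> day 4, Econ -> day 2, Chem -> day 5, Logic -> day 2, Graphics -> day 3, Algebra -> day 1

Checking: Algebra(day 1) before Algorithms(day 4); Algorithms(day 4) before Chem(day 5); Econ(day 2) != Algebra(day 1); Compilers=day 1 in [day 1,day 1]; Algorithms=day 4 in [day 4,day 7]; Graphics=day 3 in [day 3,day 8]; Chem=day 5 in [day 5,day 7]; max 2 per day (cap 2).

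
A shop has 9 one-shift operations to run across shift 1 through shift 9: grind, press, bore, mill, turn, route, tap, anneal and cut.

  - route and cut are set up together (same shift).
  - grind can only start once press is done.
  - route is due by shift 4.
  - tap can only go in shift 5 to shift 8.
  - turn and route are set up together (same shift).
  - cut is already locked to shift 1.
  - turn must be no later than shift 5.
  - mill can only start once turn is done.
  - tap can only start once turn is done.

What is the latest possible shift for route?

shift 1

Route's own window allows nothing later than shift 4; route must be in the same shift as cut, which can't be after shift 1, so route is at most shift 1.
route at shift 1 is achievable: tap=shift 5; route=shift 1; grind=shift 2; cut=shift 1; bore=shift 1; mill=shift 2; press=shift 1; anneal=shift 1; turn=shift 1.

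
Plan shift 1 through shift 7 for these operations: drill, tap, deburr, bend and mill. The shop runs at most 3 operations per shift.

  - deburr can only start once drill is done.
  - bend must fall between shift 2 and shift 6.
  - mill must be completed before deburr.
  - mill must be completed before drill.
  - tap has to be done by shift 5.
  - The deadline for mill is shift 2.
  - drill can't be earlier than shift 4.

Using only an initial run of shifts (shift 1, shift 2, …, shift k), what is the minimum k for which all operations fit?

5 shifts

The precedence chain requires at least 3 distinct shifts.
With at most 3 per shift and 5 operations, at least 2 shifts are needed.
Propagating the time windows through the other constraints, deburr can't land before shift 5, so the schedule must run through at least shift 5.
5 works (last occupied shift: shift 5): for example drill in shift 4; tap in shift 1; deburr in shift 5; bend in shift 2; mill in shift 1.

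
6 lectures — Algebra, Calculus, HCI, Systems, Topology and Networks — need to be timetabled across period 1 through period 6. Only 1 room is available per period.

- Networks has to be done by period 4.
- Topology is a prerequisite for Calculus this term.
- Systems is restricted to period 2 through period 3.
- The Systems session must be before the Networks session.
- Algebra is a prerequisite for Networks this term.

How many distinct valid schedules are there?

Splitting on Algebra: it can be period 1 (9), period 2 (3), period 3 (3). Listing each branch's schedules as (Calculus, HCI, Systems, Topology, Networks) by period number:
Algebra=period 1: (5,6,2,3,4) (5,6,2,4,3) (5,6,3,2,4) (6,2,3,5,4) (6,3,2,5,4) (6,4,2,5,3) (6,5,2,3,4) (6,5,2,4,3) (6,5,3,2,4) — 9.
Algebra=period 2: (5,6,3,1,4) (6,1,3,5,4) (6,5,3,1,4) — 3.
Algebra=period 3: (5,6,2,1,4) (6,1,2,5,4) (6,5,2,1,4) — 3.
Summing: 9 + 3 + 3 = 15.

15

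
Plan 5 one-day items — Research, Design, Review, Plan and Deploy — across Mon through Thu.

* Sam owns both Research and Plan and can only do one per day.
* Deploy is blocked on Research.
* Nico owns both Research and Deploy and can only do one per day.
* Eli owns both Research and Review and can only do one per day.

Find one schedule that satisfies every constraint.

Design -> Mon, Research -> Mon, Plan -> Tue, Review -> Tue, Deploy -> Tue

Checking: Research(Mon) before Deploy(Tue); Research(Mon) != Review(Tue); Research(Mon) != Deploy(Tue); Research(Mon) != Plan(Tue).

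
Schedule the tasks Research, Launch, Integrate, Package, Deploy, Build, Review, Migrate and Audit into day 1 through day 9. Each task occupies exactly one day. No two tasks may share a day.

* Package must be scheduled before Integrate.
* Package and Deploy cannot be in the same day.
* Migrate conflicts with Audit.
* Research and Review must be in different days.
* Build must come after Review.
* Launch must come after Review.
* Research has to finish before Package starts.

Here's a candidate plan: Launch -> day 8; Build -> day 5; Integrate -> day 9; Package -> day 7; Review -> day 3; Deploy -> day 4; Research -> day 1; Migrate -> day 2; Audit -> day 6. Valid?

Package and Deploy cannot be in the same day — holds.
Migrate conflicts with Audit — holds.
Research and Review must be in different days — holds.
Research has to finish before Package starts — holds.
Package must be scheduled before Integrate — holds.
No two tasks may share a day — holds.
Launch must come after Review — holds.
Build must come after Review — holds.

Yes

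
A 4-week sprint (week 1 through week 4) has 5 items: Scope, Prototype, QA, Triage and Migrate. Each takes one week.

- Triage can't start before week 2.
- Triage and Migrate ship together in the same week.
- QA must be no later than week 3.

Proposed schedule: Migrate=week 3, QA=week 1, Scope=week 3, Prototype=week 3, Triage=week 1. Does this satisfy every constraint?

QA must be no later than week 3 — holds.
Triage can't start before week 2 — violated.
Triage and Migrate ship together in the same week — violated.

Invalid. Triage can't start before week 2.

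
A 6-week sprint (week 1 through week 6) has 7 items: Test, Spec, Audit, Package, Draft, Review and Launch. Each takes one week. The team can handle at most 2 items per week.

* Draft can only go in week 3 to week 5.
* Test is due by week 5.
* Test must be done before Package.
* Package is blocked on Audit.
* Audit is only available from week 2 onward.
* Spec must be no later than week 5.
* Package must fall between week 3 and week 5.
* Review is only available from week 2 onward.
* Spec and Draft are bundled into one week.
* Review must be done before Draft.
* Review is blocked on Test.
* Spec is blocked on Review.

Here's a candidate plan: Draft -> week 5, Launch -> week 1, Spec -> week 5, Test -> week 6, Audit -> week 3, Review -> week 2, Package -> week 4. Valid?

Test must be done before Package — violated.
Review is blocked on Test — violated.
Spec must be no later than week 5 — holds.
Draft can only go in week 3 to week 5 — holds.
Package is blocked on Audit — holds.
Package must fall between week 3 and week 5 — holds.
Review is only available from week 2 onward — holds.
The team can handle at most 2 items per week — holds.
Spec and Draft are bundled into one week — holds.
Audit is only available from week 2 onward — holds.
Review must be done before Draft — holds.
Test is due by week 5 — violated.
Spec is blocked on Review — holds.

Invalid. Test is due by week 5.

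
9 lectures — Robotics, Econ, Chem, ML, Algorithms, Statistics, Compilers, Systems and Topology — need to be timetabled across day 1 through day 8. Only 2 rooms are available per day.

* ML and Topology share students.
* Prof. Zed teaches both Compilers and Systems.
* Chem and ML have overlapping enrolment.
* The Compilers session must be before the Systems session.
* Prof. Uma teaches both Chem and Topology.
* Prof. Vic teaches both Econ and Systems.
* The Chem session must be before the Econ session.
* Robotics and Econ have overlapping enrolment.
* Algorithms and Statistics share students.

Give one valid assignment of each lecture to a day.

Chem -> day 1, Topology -> day 4, Robotics -> day 3, Systems -> day 3, ML -> day 2, Algorithms -> day 4, Econ -> day 2, Compilers -> day 1, Statistics -> day 5

Checking: Chem(day 1) before Econ(day 2); Compilers(day 1) before Systems(day 3); Econ(day 2) != Systems(day 3); ML(day 2) != Topology(day 4); Compilers(day 1) != Systems(day 3); Chem(day 1) != Topology(day 4); Chem(day 1) != ML(day 2); Robotics(day 3) != Econ(day 2); Algorithms(day 4) != Statistics(day 5); max 2 per day (cap 2).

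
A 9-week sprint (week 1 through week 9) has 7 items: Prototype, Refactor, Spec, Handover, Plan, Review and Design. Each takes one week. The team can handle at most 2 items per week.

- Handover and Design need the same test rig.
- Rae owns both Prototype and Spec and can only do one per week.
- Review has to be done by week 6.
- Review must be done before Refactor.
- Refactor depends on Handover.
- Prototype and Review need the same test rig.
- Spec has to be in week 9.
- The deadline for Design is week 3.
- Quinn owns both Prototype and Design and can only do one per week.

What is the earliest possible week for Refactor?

Precedence pushes Refactor to at least week 2.
Refactor at week 2 is achievable: Spec in week 9; Design in week 2; Handover in week 1; Plan in week 3; Prototype in week 3; Refactor in week 2; Review in week 1.

week 2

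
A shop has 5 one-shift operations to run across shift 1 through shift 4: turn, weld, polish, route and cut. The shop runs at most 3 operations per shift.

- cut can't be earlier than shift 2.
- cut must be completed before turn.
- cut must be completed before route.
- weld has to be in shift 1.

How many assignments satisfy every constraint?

Splitting on turn: it can be shift 3 (8), shift 4 (12). Listing each branch's schedules as (weld, polish, route, cut) by shift number:
turn=shift 3: (1,1,3,2) (1,1,4,2) (1,2,3,2) (1,2,4,2) (1,3,3,2) (1,3,4,2) (1,4,3,2) (1,4,4,2) — 8.
turn=shift 4: (1,1,3,2) (1,1,4,2) (1,1,4,3) (1,2,3,2) (1,2,4,2) (1,2,4,3) (1,3,3,2) (1,3,4,2) (1,3,4,3) (1,4,3,2) (1,4,4,2) (1,4,4,3) — 12.
Summing: 8 + 12 = 20.

20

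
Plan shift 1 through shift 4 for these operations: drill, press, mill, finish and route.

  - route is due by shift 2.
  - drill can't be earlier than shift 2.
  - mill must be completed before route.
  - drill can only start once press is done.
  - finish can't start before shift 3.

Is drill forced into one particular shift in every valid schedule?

drill can be shift 2 (e.g. route -> shift 2, drill -> shift 2, finish -> shift 3, press -> shift 1, mill -> shift 1) or shift 3 (e.g. press in shift 1; mill in shift 1; finish in shift 3; route in shift 2; drill in shift 3).

No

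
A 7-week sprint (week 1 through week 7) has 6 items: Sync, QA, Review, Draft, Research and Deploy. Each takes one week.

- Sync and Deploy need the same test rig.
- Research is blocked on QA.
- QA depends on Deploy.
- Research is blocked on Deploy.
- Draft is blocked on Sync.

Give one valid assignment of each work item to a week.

Draft -> week 3, Sync -> week 2, Review -> week 1, QA -> week 2, Deploy -> week 1, Research -> week 3

Checking: Deploy(week 1) before QA(week 2); QA(week 2) before Research(week 3); Deploy(week 1) before Research(week 3); Sync(week 2) before Draft(week 3); Sync(week 2) != Deploy(week 1).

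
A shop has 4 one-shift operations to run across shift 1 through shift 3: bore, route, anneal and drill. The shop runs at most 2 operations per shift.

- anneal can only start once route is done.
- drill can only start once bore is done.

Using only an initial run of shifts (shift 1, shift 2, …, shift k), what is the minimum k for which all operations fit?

2 shifts

The precedence chain requires at least 2 distinct shifts.
With at most 2 per shift and 4 operations, at least 2 shifts are needed.
2 works (last occupied shift: shift 2): for example route -> shift 1, drill -> shift 2, anneal -> shift 2, bore -> shift 1.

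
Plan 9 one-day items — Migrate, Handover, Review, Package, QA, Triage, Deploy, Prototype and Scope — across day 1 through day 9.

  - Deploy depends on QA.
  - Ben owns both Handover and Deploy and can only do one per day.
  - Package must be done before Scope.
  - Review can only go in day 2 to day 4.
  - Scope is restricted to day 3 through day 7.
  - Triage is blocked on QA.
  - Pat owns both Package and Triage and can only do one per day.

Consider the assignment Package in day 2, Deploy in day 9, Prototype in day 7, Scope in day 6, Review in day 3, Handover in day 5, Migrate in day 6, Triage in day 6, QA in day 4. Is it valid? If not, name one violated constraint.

Triage is blocked on QA — holds.
Package must be done before Scope — holds.
Ben owns both Handover and Deploy and can only do one per day — holds.
Review can only go in day 2 to day 4 — holds.
Deploy depends on QA — holds.
Scope is restricted to day 3 through day 7 — holds.
Pat owns both Package and Triage and can only do one per day — holds.

Valid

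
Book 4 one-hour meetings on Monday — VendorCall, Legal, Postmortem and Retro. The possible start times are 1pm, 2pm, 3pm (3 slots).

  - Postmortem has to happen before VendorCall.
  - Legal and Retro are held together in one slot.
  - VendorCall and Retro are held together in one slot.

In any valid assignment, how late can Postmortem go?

Downstream work caps Postmortem at 2pm.
Postmortem at 2pm is achievable: VendorCall -> 3pm, Legal -> 3pm, Retro -> 3pm, Postmortem -> 2pm.

2pm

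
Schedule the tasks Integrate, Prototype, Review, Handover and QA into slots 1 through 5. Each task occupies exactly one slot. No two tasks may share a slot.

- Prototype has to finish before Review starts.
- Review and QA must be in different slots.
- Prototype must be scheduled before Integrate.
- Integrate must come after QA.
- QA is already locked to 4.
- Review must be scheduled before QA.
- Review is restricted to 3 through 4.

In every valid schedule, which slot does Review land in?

Review's window is 3–4.
QA is fixed at 4, and Review can't share a slot with QA.
So Review must be 3.

3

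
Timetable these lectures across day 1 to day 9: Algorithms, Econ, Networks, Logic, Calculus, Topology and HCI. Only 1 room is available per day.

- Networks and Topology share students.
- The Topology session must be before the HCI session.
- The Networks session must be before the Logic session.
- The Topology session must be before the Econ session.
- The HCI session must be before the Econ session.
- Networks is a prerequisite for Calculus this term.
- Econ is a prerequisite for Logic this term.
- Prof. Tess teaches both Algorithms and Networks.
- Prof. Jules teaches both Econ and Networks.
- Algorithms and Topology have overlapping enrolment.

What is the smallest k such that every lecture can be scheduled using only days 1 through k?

The precedence chain requires at least 4 distinct days.
With at most 1 per day and 7 lectures, at least 7 days are needed.
7 works (last occupied day: day 7): for example Networks in day 4, HCI in day 2, Econ in day 3, Algorithms in day 7, Topology in day 1, Calculus in day 6, Logic in day 5.

7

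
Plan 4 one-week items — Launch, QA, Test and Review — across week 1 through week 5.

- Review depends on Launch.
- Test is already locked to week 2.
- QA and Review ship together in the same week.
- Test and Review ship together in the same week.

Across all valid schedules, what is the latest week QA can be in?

QA must be in the same week as Test, which can't be before week 2, so QA is at least week 2; QA must be in the same week as Test, which can't be after week 2, so QA is at most week 2.
QA at week 2 is achievable: Launch=week 1; QA=week 2; Review=week 2; Test=week 2.

week 2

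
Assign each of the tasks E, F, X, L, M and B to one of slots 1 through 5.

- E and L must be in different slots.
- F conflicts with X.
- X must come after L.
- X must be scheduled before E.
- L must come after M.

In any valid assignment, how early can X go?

Precedence pushes X to at least 3; downstream work caps X at 4.
X at 3 is achievable: E -> 4; L -> 2; B -> 1; X -> 3; M -> 1; F -> 1.

3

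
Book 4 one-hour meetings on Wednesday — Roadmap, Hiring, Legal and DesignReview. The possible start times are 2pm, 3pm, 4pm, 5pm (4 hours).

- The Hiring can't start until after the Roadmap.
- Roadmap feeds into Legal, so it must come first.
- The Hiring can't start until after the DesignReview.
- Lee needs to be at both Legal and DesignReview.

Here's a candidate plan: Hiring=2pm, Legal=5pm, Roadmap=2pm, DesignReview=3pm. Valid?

Lee needs to be at both Legal and DesignReview — holds.
The Hiring can't start until after the Roadmap — violated.
Roadmap feeds into Legal, so it must come first — holds.
The Hiring can't start until after the DesignReview — violated.

No — it violates: The Hiring can't start until after the DesignReview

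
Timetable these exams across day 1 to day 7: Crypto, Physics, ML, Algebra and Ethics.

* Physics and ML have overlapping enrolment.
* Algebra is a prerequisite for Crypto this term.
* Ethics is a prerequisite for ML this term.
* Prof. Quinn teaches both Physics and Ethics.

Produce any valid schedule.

Physics -> day 3; Algebra -> day 1; Ethics -> day 1; Crypto -> day 2; ML -> day 2

Checking: Algebra(day 1) before Crypto(day 2); Ethics(day 1) before ML(day 2); Physics(day 3) != ML(day 2); Physics(day 3) != Ethics(day 1).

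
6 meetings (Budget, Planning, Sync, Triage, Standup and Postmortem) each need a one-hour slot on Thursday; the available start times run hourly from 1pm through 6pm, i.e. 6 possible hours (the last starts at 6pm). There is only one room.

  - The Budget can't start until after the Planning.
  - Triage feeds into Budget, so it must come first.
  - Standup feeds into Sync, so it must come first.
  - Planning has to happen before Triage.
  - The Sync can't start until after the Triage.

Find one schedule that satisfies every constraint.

Planning in 1pm, Budget in 3pm, Sync in 5pm, Postmortem in 6pm, Triage in 2pm, Standup in 4pm

Checking: Triage(2pm) before Budget(3pm); Standup(4pm) before Sync(5pm); Planning(1pm) before Budget(3pm); Triage(2pm) before Sync(5pm); Planning(1pm) before Triage(2pm); max 1 per hour (cap 1).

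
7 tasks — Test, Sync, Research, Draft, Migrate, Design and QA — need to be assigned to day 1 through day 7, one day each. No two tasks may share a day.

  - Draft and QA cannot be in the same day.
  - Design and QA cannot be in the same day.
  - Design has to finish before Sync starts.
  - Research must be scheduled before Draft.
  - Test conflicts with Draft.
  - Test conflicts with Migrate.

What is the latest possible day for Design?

Downstream work caps Design at day 6.
Design at day 6 is achievable: Migrate -> day 4, Test -> day 3, Research -> day 1, QA -> day 5, Design -> day 6, Draft -> day 2, Sync -> day 7.

day 6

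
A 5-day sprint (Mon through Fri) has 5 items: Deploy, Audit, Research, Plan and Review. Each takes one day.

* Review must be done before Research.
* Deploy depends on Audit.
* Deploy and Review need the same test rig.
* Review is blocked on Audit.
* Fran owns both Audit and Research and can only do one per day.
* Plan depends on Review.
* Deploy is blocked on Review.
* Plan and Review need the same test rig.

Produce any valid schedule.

Research -> Wed; Review -> Tue; Audit -> Mon; Plan -> Wed; Deploy -> Wed

Checking: Audit(Mon) before Deploy(Wed); Audit(Mon) before Review(Tue); Review(Tue) before Research(Wed); Review(Tue) before Plan(Wed); Review(Tue) before Deploy(Wed); Plan(Wed) != Review(Tue); Audit(Mon) != Research(Wed); Deploy(Wed) != Review(Tue).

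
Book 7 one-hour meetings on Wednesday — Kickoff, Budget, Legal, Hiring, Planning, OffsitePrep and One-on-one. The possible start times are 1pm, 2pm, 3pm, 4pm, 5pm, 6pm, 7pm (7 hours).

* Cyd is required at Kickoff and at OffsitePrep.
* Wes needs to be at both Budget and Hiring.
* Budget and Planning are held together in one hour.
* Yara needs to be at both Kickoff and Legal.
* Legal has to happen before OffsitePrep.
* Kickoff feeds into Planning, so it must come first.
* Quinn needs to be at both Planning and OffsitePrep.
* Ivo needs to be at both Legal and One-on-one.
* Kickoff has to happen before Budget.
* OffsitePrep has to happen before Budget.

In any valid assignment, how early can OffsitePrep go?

Precedence pushes OffsitePrep to at least 2pm; downstream work caps OffsitePrep at 6pm.
OffsitePrep at 2pm is achievable: One-on-one in 2pm; Legal in 1pm; Hiring in 1pm; OffsitePrep in 2pm; Kickoff in 3pm; Budget in 4pm; Planning in 4pm.

2pm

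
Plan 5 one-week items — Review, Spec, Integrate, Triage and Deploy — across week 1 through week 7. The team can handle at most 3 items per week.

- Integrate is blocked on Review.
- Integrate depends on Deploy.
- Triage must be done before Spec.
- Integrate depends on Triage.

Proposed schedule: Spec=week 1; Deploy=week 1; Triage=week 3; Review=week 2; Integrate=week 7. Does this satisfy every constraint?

Invalid. Triage must be done before Spec.

Triage must be done before Spec — violated.
Integrate depends on Deploy — holds.
Integrate depends on Triage — holds.
Integrate is blocked on Review — holds.
The team can handle at most 3 items per week — holds.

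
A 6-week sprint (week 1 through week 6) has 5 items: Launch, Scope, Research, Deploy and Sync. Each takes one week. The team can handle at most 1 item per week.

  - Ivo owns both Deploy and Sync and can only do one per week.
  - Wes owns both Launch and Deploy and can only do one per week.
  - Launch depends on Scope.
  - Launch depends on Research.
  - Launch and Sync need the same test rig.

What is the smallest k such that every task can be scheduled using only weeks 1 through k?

The precedence chain requires at least 2 distinct weeks.
With at most 1 per week and 5 tasks, at least 5 weeks are needed.
5 works (last occupied week: week 5): for example Research in week 2, Launch in week 3, Sync in week 5, Scope in week 1, Deploy in week 4.

5 weeks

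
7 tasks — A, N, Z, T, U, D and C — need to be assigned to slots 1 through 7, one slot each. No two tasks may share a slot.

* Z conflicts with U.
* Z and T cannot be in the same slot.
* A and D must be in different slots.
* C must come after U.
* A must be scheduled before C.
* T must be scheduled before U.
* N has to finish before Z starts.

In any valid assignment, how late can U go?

Precedence pushes U to at least 2; downstream work caps U at 6.
U at 6 is achievable: D in 5, A in 1, N in 2, C in 7, U in 6, Z in 3, T in 4.

6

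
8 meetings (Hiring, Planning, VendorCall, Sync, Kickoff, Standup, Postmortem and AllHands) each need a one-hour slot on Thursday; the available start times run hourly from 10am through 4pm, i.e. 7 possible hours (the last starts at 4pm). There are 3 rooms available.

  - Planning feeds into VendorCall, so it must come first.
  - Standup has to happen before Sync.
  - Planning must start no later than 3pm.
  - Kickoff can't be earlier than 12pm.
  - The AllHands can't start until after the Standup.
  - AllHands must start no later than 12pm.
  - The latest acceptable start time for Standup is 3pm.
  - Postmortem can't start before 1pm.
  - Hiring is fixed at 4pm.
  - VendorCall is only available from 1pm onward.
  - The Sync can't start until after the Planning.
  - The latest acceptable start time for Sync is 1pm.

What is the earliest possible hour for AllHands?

Precedence pushes AllHands to at least 11am; AllHands's own window allows nothing later than 12pm.
AllHands at 11am is achievable: Planning -> 10am, Sync -> 11am, VendorCall -> 1pm, Kickoff -> 12pm, AllHands -> 11am, Postmortem -> 1pm, Hiring -> 4pm, Standup -> 10am.

11am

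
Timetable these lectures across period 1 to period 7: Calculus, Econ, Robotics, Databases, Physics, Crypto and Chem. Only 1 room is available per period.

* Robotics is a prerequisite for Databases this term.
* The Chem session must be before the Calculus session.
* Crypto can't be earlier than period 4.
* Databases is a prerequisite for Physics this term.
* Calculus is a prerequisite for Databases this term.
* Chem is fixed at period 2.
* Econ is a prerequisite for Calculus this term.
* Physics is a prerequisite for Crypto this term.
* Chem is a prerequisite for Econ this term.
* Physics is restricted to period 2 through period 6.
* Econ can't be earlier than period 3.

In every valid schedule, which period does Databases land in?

period 5

Precedence pushes Databases to at least period 5; downstream work caps Databases at period 5.
So Databases is pinned to period 5.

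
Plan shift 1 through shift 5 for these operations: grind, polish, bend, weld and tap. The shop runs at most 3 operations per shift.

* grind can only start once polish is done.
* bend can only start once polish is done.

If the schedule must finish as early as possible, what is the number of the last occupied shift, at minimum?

shift 2

The precedence chain requires at least 2 distinct shifts.
With at most 3 per shift and 5 operations, at least 2 shifts are needed.
2 works (last occupied shift: shift 2): for example grind -> shift 2, polish -> shift 1, tap -> shift 1, bend -> shift 2, weld -> shift 1.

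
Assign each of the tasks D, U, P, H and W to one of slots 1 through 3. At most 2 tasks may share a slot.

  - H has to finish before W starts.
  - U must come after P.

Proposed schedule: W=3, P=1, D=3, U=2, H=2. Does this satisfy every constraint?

At most 2 tasks may share a slot — holds.
H has to finish before W starts — holds.
U must come after P — holds.

Valid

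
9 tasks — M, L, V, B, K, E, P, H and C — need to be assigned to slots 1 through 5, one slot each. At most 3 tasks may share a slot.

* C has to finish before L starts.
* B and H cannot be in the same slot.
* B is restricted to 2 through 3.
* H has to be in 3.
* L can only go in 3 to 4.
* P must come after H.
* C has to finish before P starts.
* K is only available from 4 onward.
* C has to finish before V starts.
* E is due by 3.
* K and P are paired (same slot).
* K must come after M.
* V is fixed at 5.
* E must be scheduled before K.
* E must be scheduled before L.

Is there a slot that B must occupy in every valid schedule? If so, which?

2

B's window is 2–3.
H is fixed at 3, and B can't share a slot with H.
So B must be 2.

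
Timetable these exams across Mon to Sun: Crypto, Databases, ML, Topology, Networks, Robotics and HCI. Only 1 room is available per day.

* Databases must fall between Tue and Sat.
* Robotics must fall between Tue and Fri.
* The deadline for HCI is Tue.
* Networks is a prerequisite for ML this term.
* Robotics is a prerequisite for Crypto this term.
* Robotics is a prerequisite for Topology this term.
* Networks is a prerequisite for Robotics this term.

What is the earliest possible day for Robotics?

Robotics is available from Tue; Robotics's own window allows nothing later than Fri.
Robotics at Wed is achievable: Crypto in Fri; Robotics in Wed; Databases in Thu; Networks in Tue; HCI in Mon; ML in Sat; Topology in Sun.
Nothing earlier works — the capacity limit rule out every day before Wed.

Wed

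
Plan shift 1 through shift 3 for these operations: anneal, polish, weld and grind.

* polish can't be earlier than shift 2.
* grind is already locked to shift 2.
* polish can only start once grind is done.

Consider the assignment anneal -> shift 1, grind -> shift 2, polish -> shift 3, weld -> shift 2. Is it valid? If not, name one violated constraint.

Yes

polish can only start once grind is done — holds.
grind is already locked to shift 2 — holds.
polish can't be earlier than shift 2 — holds.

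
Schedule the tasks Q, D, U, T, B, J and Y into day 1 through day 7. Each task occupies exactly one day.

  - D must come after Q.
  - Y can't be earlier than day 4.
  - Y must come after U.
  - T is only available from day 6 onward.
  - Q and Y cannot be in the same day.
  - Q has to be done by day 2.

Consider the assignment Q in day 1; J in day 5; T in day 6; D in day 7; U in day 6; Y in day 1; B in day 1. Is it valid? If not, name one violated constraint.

Q and Y cannot be in the same day — violated.
Y must come after U — violated.
T is only available from day 6 onward — holds.
Q has to be done by day 2 — holds.
Y can't be earlier than day 4 — violated.
D must come after Q — holds.

No — it violates: Y can't be earlier than day 4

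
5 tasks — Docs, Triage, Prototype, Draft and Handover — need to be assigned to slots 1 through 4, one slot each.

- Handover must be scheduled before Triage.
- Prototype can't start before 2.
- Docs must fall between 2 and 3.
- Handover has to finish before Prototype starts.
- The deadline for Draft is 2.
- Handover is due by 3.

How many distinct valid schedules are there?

Splitting on Docs: it can be 2 (28), 3 (28). Listing each branch's schedules as (Triage, Prototype, Draft, Handover):
Docs=2: (2,2,1,1) (2,2,2,1) (2,3,1,1) (2,3,2,1) (2,4,1,1) (2,4,2,1) (3,2,1,1) (3,2,2,1) (3,3,1,1) (3,3,1,2) (3,3,2,1) (3,3,2,2) (3,4,1,1) (3,4,1,2) (3,4,2,1) (3,4,2,2) (4,2,1,1) (4,2,2,1) (4,3,1,1) (4,3,1,2) (4,3,2,1) (4,3,2,2) (4,4,1,1) (4,4,1,2) (4,4,1,3) (4,4,2,1) (4,4,2,2) (4,4,2,3) — 28.
Docs=3: (2,2,1,1) (2,2,2,1) (2,3,1,1) (2,3,2,1) (2,4,1,1) (2,4,2,1) (3,2,1,1) (3,2,2,1) (3,3,1,1) (3,3,1,2) (3,3,2,1) (3,3,2,2) (3,4,1,1) (3,4,1,2) (3,4,2,1) (3,4,2,2) (4,2,1,1) (4,2,2,1) (4,3,1,1) (4,3,1,2) (4,3,2,1) (4,3,2,2) (4,4,1,1) (4,4,1,2) (4,4,1,3) (4,4,2,1) (4,4,2,2) (4,4,2,3) — 28.
Summing: 28 + 28 = 56.

56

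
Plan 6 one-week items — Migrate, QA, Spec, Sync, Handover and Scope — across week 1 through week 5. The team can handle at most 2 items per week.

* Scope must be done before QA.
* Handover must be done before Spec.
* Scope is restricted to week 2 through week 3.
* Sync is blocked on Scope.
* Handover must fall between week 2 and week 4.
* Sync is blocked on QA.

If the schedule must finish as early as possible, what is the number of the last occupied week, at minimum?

The precedence chain requires at least 3 distinct weeks.
With at most 2 per week and 6 work items, at least 3 weeks are needed.
Propagating the time windows through the other constraints, Sync can't land before week 4, so the schedule must run through at least week 4.
4 works (last occupied week: week 4): for example Handover in week 2, Sync in week 4, Scope in week 2, Spec in week 3, Migrate in week 1, QA in week 3.

week 4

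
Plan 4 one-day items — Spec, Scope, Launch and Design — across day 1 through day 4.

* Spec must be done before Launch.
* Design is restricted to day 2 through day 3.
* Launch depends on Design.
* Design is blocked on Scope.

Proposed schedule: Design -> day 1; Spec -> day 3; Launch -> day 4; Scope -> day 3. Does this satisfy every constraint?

Invalid. Design is blocked on Scope.

Spec must be done before Launch — holds.
Launch depends on Design — holds.
Design is blocked on Scope — violated.
Design is restricted to day 2 through day 3 — violated.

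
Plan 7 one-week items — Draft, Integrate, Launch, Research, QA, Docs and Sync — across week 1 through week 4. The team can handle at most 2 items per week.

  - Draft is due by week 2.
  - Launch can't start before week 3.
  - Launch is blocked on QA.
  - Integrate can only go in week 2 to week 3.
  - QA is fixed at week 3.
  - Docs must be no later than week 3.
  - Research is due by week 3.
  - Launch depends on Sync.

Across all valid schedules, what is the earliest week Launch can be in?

week 4

Launch is available from week 3; precedence pushes Launch to at least week 4.
Launch at week 4 is achievable: Launch in week 4, Research in week 1, Draft in week 1, Docs in week 2, Integrate in week 2, Sync in week 3, QA in week 3.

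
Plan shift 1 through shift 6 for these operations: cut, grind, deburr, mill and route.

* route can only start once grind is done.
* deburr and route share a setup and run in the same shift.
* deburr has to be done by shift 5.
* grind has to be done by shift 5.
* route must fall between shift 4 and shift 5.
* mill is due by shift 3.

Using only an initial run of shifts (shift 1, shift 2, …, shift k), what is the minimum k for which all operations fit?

The precedence chain requires at least 2 distinct shifts.
route can't be placed before shift 4, so the schedule must run through at least shift 4.
4 works (last occupied shift: shift 4): for example grind in shift 1, deburr in shift 4, cut in shift 1, route in shift 4, mill in shift 1.

4 shifts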